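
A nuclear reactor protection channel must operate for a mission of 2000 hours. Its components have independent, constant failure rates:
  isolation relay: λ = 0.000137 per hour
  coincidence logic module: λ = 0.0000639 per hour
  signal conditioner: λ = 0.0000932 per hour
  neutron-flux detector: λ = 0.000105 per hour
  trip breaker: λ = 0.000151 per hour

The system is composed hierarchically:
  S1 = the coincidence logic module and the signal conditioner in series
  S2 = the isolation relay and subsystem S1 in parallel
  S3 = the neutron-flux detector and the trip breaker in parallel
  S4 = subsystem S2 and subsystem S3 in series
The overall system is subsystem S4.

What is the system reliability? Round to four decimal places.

0.8892

R(isolation relay) = exp(−0.000137 × 2000) = 0.760332
R(coincidence logic module) = exp(−0.0000639 × 2000) = 0.880029
R(signal conditioner) = exp(−0.0000932 × 2000) = 0.829942
R(neutron-flux detector) = exp(−0.000105 × 2000) = 0.810584
R(trip breaker) = exp(−0.000151 × 2000) = 0.739338
Series (coincidence logic module and signal conditioner): 0.880029 × 0.829942 = 0.730373
Parallel (isolation relay and [0.730373]): 1 − (1 − 0.760332)(1 − 0.730373) = 0.935379
Parallel (neutron-flux detector and trip breaker): 1 − (1 − 0.810584)(1 − 0.739338) = 0.950626
Series ([0.935379] and [0.950626]): 0.935379 × 0.950626 = 0.8892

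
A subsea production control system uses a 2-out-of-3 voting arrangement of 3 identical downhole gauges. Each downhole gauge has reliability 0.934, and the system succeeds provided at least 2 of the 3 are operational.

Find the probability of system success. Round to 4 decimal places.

R = Σ_{i=2}^{3} C(3,i) p^i (1−p)^{3−i} with p = 0.934
C(3,2)·0.934^2·0.066^1 = 0.172726
C(3,3)·0.934^3·0.066^0 = 0.814781
Sum = 0.9875

0.9875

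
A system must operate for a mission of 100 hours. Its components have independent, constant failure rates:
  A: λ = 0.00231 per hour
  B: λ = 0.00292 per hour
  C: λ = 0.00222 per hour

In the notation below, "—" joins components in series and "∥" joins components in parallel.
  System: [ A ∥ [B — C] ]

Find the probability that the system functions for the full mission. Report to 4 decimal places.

0.9171

R(A) = exp(−0.00231 × 100) = 0.793739
R(B) = exp(−0.00292 × 100) = 0.746769
R(C) = exp(−0.00222 × 100) = 0.800915
Series (B and C): 0.746769 × 0.800915 = 0.598098
Parallel (A and [0.598098]): 1 − (1 − 0.793739)(1 − 0.598098) = 0.9171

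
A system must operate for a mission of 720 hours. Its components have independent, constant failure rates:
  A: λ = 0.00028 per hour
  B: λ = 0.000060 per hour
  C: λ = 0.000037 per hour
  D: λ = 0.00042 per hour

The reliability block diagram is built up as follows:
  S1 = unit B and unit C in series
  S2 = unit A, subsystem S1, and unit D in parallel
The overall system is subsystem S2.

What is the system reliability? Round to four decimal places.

R(A) = exp(−0.00028 × 720) = 0.817422
R(B) = exp(−0.000060 × 720) = 0.957720
R(C) = exp(−0.000037 × 720) = 0.973712
R(D) = exp(−0.00042 × 720) = 0.739042
Series (B and C): 0.957720 × 0.973712 = 0.932543
Parallel (A, [0.932543], and D): 1 − (1 − 0.817422)(1 − 0.932543)(1 − 0.739042) = 0.9968

0.9968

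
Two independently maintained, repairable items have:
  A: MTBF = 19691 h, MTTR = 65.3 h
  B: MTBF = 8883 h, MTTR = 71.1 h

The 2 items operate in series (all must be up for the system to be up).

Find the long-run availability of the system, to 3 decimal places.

A(A) = MTBF/(MTBF+MTTR) = 19691/(19691+65.3) = 0.996695
A(B) = MTBF/(MTBF+MTTR) = 8883/(8883+71.1) = 0.992060
Series availability: 0.996695 × 0.992060 = 0.989

0.989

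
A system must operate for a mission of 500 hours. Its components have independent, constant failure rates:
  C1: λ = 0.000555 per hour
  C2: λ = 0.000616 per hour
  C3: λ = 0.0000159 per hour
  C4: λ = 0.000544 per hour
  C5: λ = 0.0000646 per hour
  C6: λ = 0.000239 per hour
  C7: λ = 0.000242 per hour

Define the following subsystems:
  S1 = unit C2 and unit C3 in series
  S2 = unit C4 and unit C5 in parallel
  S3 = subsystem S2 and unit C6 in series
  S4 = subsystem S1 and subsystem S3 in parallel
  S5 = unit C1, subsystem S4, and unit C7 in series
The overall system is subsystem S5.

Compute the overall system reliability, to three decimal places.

0.650

R(C1) = exp(−0.000555 × 500) = 0.75768
R(C2) = exp(−0.000616 × 500) = 0.73492
R(C3) = exp(−0.0000159 × 500) = 0.99208
R(C4) = exp(−0.000544 × 500) = 0.76185
R(C5) = exp(−0.0000646 × 500) = 0.96822
R(C6) = exp(−0.000239 × 500) = 0.88736
R(C7) = exp(−0.000242 × 500) = 0.88603
Series (C2 and C3): 0.73492 × 0.99208 = 0.72910
Parallel (C4 and C5): 1 − (1 − 0.76185)(1 − 0.96822) = 0.99243
Series ([0.99243] and C6): 0.99243 × 0.88736 = 0.88064
Parallel ([0.72910] and [0.88064]): 1 − (1 − 0.72910)(1 − 0.88064) = 0.96767
Series (C1, [0.96767], and C7): 0.75768 × 0.96767 × 0.88603 = 0.650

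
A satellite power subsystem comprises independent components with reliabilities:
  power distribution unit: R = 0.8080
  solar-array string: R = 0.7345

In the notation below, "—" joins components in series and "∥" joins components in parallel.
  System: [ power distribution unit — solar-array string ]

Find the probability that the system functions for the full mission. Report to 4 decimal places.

0.5935

Series (power distribution unit and solar-array string): 0.808000 × 0.734500 = 0.5935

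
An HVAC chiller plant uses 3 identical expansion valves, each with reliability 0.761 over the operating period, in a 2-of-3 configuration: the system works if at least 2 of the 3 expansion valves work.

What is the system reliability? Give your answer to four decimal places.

R = Σ_{i=2}^{3} C(3,i) p^i (1−p)^{3−i} with p = 0.761
C(3,2)·0.761^2·0.239^1 = 0.415230
C(3,3)·0.761^3·0.239^0 = 0.440711
Sum = 0.8559

0.8559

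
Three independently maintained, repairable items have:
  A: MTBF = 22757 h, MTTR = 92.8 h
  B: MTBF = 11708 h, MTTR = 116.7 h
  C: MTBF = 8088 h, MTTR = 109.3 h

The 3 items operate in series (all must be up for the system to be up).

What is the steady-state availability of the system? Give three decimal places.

0.973

A(A) = MTBF/(MTBF+MTTR) = 22757/(22757+92.8) = 0.995939
A(B) = MTBF/(MTBF+MTTR) = 11708/(11708+116.7) = 0.990131
A(C) = MTBF/(MTBF+MTTR) = 8088/(8088+109.3) = 0.986666
Series availability: 0.995939 × 0.990131 × 0.986666 = 0.973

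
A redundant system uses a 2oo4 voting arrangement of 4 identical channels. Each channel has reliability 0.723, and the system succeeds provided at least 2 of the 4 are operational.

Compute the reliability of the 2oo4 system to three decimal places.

R = Σ_{i=2}^{4} C(4,i) p^i (1−p)^{4−i} with p = 0.723
C(4,2)·0.723^2·0.277^2 = 0.24065
C(4,3)·0.723^3·0.277^1 = 0.41875
C(4,4)·0.723^4·0.277^0 = 0.27325
Sum = 0.933

0.933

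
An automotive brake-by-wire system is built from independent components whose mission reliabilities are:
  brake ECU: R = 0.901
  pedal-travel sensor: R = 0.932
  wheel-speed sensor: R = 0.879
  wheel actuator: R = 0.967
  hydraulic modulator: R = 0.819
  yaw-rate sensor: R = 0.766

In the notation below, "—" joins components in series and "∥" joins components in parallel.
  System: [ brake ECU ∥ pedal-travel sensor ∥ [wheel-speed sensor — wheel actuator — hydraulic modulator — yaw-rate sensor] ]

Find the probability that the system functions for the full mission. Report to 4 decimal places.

Series (wheel-speed sensor, wheel actuator, hydraulic modulator, and yaw-rate sensor): 0.879000 × 0.967000 × 0.819000 × 0.766000 = 0.533247
Parallel (brake ECU, pedal-travel sensor, and [0.533247]): 1 − (1 − 0.901000)(1 − 0.932000)(1 − 0.533247) = 0.9969

0.9969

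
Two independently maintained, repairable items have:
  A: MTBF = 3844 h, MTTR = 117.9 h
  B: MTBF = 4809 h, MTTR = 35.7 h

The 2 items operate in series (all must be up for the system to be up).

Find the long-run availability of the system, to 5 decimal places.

0.96309

A(A) = MTBF/(MTBF+MTTR) = 3844/(3844+117.9) = 0.970242
A(B) = MTBF/(MTBF+MTTR) = 4809/(4809+35.7) = 0.992631
Series availability: 0.970242 × 0.992631 = 0.96309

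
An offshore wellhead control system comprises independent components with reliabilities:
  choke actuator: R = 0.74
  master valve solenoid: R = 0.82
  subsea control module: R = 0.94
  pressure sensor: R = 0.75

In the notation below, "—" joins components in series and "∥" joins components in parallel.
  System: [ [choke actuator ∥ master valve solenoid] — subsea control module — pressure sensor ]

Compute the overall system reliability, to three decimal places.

0.672

Parallel (choke actuator and master valve solenoid): 1 − (1 − 0.74000)(1 − 0.82000) = 0.95320
Series ([0.95320], subsea control module, and pressure sensor): 0.95320 × 0.94000 × 0.75000 = 0.672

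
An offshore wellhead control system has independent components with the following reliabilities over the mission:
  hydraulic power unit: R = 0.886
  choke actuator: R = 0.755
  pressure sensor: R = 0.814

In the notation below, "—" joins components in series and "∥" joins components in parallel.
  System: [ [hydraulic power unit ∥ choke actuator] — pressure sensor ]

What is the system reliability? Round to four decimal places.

0.7913

Parallel (hydraulic power unit and choke actuator): 1 − (1 − 0.886000)(1 − 0.755000) = 0.972070
Series ([0.972070] and pressure sensor): 0.972070 × 0.814000 = 0.7913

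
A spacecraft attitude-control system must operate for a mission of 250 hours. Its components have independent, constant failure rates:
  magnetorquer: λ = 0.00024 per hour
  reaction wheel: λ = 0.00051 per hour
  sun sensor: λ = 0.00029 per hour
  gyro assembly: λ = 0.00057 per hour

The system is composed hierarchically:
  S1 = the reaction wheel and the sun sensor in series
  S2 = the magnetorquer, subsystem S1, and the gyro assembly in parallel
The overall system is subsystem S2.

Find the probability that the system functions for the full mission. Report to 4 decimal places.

0.9986

R(magnetorquer) = exp(−0.00024 × 250) = 0.941765
R(reaction wheel) = exp(−0.00051 × 250) = 0.880293
R(sun sensor) = exp(−0.00029 × 250) = 0.930066
R(gyro assembly) = exp(−0.00057 × 250) = 0.867188
Series (reaction wheel and sun sensor): 0.880293 × 0.930066 = 0.818731
Parallel (magnetorquer, [0.818731], and gyro assembly): 1 − (1 − 0.941765)(1 − 0.818731)(1 − 0.867188) = 0.9986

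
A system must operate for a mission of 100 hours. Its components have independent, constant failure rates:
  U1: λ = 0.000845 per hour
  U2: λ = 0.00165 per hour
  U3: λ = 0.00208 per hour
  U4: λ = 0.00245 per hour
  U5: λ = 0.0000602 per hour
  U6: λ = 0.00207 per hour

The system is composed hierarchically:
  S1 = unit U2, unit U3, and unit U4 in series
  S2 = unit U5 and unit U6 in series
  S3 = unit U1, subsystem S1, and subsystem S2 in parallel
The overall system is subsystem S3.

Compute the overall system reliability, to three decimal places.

0.993

R(U1) = exp(−0.000845 × 100) = 0.91897
R(U2) = exp(−0.00165 × 100) = 0.84789
R(U3) = exp(−0.00208 × 100) = 0.81221
R(U4) = exp(−0.00245 × 100) = 0.78270
R(U5) = exp(−0.0000602 × 100) = 0.99400
R(U6) = exp(−0.00207 × 100) = 0.81302
Series (U2, U3, and U4): 0.84789 × 0.81221 × 0.78270 = 0.53902
Series (U5 and U6): 0.99400 × 0.81302 = 0.80814
Parallel (U1, [0.53902], and [0.80814]): 1 − (1 − 0.91897)(1 − 0.53902)(1 − 0.80814) = 0.993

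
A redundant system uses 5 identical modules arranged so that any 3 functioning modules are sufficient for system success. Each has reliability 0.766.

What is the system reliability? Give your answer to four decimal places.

0.9126

R = Σ_{i=3}^{5} C(5,i) p^i (1−p)^{5−i} with p = 0.766
C(5,3)·0.766^3·0.234^2 = 0.246104
C(5,4)·0.766^4·0.234^1 = 0.402811
C(5,5)·0.766^5·0.234^0 = 0.263720
Sum = 0.9126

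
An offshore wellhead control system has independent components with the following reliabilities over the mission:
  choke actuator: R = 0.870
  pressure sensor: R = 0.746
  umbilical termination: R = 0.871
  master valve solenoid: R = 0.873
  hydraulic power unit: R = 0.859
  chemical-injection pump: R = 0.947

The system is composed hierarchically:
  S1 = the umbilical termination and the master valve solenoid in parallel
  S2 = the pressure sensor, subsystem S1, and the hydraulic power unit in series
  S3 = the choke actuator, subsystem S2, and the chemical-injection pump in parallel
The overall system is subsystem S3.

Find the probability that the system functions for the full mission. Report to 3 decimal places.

Parallel (umbilical termination and master valve solenoid): 1 − (1 − 0.87100)(1 − 0.87300) = 0.98362
Series (pressure sensor, [0.98362], and hydraulic power unit): 0.74600 × 0.98362 × 0.85900 = 0.63032
Parallel (choke actuator, [0.63032], and chemical-injection pump): 1 − (1 − 0.87000)(1 − 0.63032)(1 − 0.94700) = 0.997

0.997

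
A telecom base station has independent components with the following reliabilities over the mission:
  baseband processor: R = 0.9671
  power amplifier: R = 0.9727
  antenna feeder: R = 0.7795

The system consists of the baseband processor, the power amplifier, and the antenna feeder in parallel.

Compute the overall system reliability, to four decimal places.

0.9998

Parallel (baseband processor, power amplifier, and antenna feeder): 1 − (1 − 0.967100)(1 − 0.972700)(1 − 0.779500) = 0.9998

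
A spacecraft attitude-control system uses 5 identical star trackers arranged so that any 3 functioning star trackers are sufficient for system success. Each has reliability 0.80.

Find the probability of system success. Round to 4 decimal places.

R = Σ_{i=3}^{5} C(5,i) p^i (1−p)^{5−i} with p = 0.80
C(5,3)·0.80^3·0.20^2 = 0.204800
C(5,4)·0.80^4·0.20^1 = 0.409600
C(5,5)·0.80^5·0.20^0 = 0.327680
Sum = 0.9421

0.9421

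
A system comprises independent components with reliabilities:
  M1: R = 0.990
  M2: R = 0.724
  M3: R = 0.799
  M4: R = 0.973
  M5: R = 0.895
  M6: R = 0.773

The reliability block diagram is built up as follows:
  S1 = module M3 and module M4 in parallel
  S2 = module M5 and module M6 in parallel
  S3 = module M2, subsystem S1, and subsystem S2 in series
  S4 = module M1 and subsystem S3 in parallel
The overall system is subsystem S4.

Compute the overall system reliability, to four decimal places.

Parallel (M3 and M4): 1 − (1 − 0.799000)(1 − 0.973000) = 0.994573
Parallel (M5 and M6): 1 − (1 − 0.895000)(1 − 0.773000) = 0.976165
Series (M2, [0.994573], and [0.976165]): 0.724000 × 0.994573 × 0.976165 = 0.702908
Parallel (M1 and [0.702908]): 1 − (1 − 0.990000)(1 − 0.702908) = 0.9970

0.9970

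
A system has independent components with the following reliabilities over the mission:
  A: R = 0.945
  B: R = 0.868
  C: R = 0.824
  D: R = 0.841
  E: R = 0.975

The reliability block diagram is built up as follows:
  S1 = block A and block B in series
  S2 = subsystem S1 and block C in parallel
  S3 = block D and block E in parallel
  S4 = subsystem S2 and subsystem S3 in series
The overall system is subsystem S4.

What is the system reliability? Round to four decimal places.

0.9645

Series (A and B): 0.945000 × 0.868000 = 0.820260
Parallel ([0.820260] and C): 1 − (1 − 0.820260)(1 − 0.824000) = 0.968366
Parallel (D and E): 1 − (1 − 0.841000)(1 − 0.975000) = 0.996025
Series ([0.968366] and [0.996025]): 0.968366 × 0.996025 = 0.9645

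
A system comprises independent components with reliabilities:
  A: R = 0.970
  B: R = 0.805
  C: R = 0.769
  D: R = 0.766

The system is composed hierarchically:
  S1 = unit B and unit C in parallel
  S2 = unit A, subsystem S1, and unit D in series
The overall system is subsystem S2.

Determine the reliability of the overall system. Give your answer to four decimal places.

Parallel (B and C): 1 − (1 − 0.805000)(1 − 0.769000) = 0.954955
Series (A, [0.954955], and D): 0.970000 × 0.954955 × 0.766000 = 0.7096

0.7096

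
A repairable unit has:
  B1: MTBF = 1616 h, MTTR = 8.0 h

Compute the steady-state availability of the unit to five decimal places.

A(B1) = MTBF/(MTBF+MTTR) = 1616/(1616+8.0) = 0.99507

0.99507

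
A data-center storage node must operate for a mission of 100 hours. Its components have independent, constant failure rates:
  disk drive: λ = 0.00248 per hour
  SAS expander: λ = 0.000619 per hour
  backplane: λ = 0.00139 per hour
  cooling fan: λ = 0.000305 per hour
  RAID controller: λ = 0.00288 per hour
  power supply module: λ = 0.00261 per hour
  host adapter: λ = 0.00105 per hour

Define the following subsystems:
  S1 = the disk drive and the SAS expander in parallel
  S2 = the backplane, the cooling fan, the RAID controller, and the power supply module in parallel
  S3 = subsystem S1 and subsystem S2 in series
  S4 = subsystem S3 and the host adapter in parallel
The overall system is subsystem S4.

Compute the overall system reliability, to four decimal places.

R(disk drive) = exp(−0.00248 × 100) = 0.780360
R(SAS expander) = exp(−0.000619 × 100) = 0.939977
R(backplane) = exp(−0.00139 × 100) = 0.870228
R(cooling fan) = exp(−0.000305 × 100) = 0.969960
R(RAID controller) = exp(−0.00288 × 100) = 0.749762
R(power supply module) = exp(−0.00261 × 100) = 0.770281
R(host adapter) = exp(−0.00105 × 100) = 0.900325
Parallel (disk drive and SAS expander): 1 − (1 − 0.780360)(1 − 0.939977) = 0.986817
Parallel (backplane, cooling fan, RAID controller, and power supply module): 1 − (1 − 0.870228)(1 − 0.969960)(1 − 0.749762)(1 − 0.770281) = 0.999776
Series ([0.986817] and [0.999776]): 0.986817 × 0.999776 = 0.986596
Parallel ([0.986596] and host adapter): 1 − (1 − 0.986596)(1 − 0.900325) = 0.9987

0.9987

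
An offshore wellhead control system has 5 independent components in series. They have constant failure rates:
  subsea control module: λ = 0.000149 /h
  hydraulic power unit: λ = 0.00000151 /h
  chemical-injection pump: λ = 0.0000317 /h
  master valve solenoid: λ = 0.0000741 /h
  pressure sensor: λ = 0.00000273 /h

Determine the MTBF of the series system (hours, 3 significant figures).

Series of exponential components: λ_sys = Σ λ_i
λ_sys = 0.000149 + 0.00000151 + 0.0000317 + 0.0000741 + 0.00000273 = 2.5904e-04 /h
MTBF = 1 / λ_sys = 3860 h

3860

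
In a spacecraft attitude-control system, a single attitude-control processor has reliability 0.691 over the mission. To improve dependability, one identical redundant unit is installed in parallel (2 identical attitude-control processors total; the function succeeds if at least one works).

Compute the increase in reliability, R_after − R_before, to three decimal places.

R_before = 0.691
R_after = 1 − (1 − 0.691)^2 = 0.905
ΔR = 0.905 − 0.691 = 0.214

0.214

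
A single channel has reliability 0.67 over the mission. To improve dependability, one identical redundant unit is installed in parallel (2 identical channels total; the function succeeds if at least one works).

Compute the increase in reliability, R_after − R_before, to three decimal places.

0.221

R_before = 0.67
R_after = 1 − (1 − 0.67)^2 = 0.891
ΔR = 0.891 − 0.67 = 0.221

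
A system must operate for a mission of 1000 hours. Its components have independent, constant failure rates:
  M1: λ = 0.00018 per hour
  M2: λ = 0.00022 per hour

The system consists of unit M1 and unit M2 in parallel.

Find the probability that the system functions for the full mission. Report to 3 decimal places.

R(M1) = exp(−0.00018 × 1000) = 0.83527
R(M2) = exp(−0.00022 × 1000) = 0.80252
Parallel (M1 and M2): 1 − (1 − 0.83527)(1 − 0.80252) = 0.967

0.967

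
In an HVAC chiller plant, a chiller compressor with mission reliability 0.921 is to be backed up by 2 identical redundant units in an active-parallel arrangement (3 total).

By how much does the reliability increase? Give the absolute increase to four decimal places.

0.0785

R_before = 0.921
R_after = 1 − (1 − 0.921)^3 = 0.9995
ΔR = 0.9995 − 0.921 = 0.0785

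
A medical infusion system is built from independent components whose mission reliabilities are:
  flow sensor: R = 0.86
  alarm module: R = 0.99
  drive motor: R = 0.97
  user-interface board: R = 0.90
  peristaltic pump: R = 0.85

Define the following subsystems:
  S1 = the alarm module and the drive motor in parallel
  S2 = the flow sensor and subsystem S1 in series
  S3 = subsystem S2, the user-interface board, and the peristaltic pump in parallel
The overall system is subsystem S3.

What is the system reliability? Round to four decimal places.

Parallel (alarm module and drive motor): 1 − (1 − 0.990000)(1 − 0.970000) = 0.999700
Series (flow sensor and [0.999700]): 0.860000 × 0.999700 = 0.859742
Parallel ([0.859742], user-interface board, and peristaltic pump): 1 − (1 − 0.859742)(1 − 0.900000)(1 − 0.850000) = 0.9979

0.9979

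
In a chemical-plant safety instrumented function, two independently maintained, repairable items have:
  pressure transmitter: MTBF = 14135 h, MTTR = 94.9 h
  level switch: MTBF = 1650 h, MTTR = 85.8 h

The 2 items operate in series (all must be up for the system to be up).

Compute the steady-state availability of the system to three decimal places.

A(pressure transmitter) = MTBF/(MTBF+MTTR) = 14135/(14135+94.9) = 0.993331
A(level switch) = MTBF/(MTBF+MTTR) = 1650/(1650+85.8) = 0.950570
Series availability: 0.993331 × 0.950570 = 0.944

0.944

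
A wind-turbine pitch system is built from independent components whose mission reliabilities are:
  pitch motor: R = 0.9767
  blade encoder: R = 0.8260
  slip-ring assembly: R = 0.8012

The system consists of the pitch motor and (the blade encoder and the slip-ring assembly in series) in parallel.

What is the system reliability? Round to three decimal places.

0.992

Series (blade encoder and slip-ring assembly): 0.82600 × 0.80120 = 0.66179
Parallel (pitch motor and [0.66179]): 1 − (1 − 0.97670)(1 − 0.66179) = 0.992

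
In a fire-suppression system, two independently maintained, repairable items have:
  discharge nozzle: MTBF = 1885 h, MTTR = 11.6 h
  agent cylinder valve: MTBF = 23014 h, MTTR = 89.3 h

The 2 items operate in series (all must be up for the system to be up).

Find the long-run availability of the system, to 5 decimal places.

A(discharge nozzle) = MTBF/(MTBF+MTTR) = 1885/(1885+11.6) = 0.993884
A(agent cylinder valve) = MTBF/(MTBF+MTTR) = 23014/(23014+89.3) = 0.996135
Series availability: 0.993884 × 0.996135 = 0.99004

0.99004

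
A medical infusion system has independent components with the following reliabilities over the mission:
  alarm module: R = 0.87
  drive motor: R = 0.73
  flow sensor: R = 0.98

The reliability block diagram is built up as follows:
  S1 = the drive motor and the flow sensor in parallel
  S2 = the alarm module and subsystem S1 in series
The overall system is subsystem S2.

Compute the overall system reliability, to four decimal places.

0.8653

Parallel (drive motor and flow sensor): 1 − (1 − 0.730000)(1 − 0.980000) = 0.994600
Series (alarm module and [0.994600]): 0.870000 × 0.994600 = 0.8653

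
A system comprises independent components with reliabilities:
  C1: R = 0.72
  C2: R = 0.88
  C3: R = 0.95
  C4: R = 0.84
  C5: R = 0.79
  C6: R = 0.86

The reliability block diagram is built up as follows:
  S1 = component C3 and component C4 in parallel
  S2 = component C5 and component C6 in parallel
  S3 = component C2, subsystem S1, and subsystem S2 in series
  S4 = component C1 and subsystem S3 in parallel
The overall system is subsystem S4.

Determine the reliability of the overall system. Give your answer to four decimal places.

0.9572

Parallel (C3 and C4): 1 − (1 − 0.950000)(1 − 0.840000) = 0.992000
Parallel (C5 and C6): 1 − (1 − 0.790000)(1 − 0.860000) = 0.970600
Series (C2, [0.992000], and [0.970600]): 0.880000 × 0.992000 × 0.970600 = 0.847295
Parallel (C1 and [0.847295]): 1 − (1 − 0.720000)(1 − 0.847295) = 0.9572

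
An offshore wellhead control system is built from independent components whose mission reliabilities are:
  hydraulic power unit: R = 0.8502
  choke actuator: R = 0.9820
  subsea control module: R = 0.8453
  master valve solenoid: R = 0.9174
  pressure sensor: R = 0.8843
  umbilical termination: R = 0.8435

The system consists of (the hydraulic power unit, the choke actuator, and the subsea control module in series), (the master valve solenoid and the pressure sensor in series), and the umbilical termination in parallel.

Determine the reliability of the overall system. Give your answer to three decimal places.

Series (hydraulic power unit, choke actuator, and subsea control module): 0.85020 × 0.98200 × 0.84530 = 0.70574
Series (master valve solenoid and pressure sensor): 0.91740 × 0.88430 = 0.81126
Parallel ([0.70574], [0.81126], and umbilical termination): 1 − (1 − 0.70574)(1 − 0.81126)(1 − 0.84350) = 0.991

0.991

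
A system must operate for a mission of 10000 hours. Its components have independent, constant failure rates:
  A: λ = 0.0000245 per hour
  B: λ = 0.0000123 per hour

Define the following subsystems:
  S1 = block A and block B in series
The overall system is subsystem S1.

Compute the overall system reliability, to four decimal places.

0.6921

R(A) = exp(−0.0000245 × 10000) = 0.782705
R(B) = exp(−0.0000123 × 10000) = 0.884264
Series (A and B): 0.782705 × 0.884264 = 0.6921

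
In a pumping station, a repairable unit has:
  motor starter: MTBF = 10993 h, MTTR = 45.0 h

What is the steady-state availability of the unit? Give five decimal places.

A(motor starter) = MTBF/(MTBF+MTTR) = 10993/(10993+45.0) = 0.99592

0.99592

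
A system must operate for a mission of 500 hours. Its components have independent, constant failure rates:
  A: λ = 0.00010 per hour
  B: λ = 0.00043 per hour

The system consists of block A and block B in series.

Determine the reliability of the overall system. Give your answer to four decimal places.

0.7672

R(A) = exp(−0.00010 × 500) = 0.951229
R(B) = exp(−0.00043 × 500) = 0.806541
Series (A and B): 0.951229 × 0.806541 = 0.7672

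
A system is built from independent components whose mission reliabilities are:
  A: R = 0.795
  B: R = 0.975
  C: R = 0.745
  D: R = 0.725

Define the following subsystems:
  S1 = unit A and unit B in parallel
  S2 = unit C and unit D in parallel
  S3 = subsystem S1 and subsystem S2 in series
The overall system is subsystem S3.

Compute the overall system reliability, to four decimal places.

0.9251

Parallel (A and B): 1 − (1 − 0.795000)(1 − 0.975000) = 0.994875
Parallel (C and D): 1 − (1 − 0.745000)(1 − 0.725000) = 0.929875
Series ([0.994875] and [0.929875]): 0.994875 × 0.929875 = 0.9251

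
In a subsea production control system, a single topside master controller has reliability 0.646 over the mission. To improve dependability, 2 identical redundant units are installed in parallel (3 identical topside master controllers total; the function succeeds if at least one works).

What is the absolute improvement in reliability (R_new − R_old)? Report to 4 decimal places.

R_before = 0.646
R_after = 1 − (1 − 0.646)^3 = 0.9556
ΔR = 0.9556 − 0.646 = 0.3096

0.3096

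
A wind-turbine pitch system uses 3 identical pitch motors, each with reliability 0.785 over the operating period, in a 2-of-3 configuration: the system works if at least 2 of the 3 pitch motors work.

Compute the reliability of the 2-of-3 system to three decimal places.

0.881

R = Σ_{i=2}^{3} C(3,i) p^i (1−p)^{3−i} with p = 0.785
C(3,2)·0.785^2·0.215^1 = 0.39747
C(3,3)·0.785^3·0.215^0 = 0.48374
Sum = 0.881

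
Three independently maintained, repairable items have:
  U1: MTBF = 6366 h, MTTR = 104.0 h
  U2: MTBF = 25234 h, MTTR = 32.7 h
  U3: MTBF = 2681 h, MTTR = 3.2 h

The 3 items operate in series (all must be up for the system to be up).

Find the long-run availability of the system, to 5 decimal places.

A(U1) = MTBF/(MTBF+MTTR) = 6366/(6366+104.0) = 0.983926
A(U2) = MTBF/(MTBF+MTTR) = 25234/(25234+32.7) = 0.998706
A(U3) = MTBF/(MTBF+MTTR) = 2681/(2681+3.2) = 0.998808
Series availability: 0.983926 × 0.998706 × 0.998808 = 0.98148

0.98148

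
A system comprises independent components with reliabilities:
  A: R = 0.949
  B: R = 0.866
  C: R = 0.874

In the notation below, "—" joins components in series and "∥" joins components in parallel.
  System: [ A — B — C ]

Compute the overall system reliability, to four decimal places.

0.7183

Series (A, B, and C): 0.949000 × 0.866000 × 0.874000 = 0.7183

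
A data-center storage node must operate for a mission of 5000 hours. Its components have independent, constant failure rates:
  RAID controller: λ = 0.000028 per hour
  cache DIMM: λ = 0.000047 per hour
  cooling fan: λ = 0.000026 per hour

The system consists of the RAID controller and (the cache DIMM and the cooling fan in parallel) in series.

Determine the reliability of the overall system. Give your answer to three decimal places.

0.847

R(RAID controller) = exp(−0.000028 × 5000) = 0.86936
R(cache DIMM) = exp(−0.000047 × 5000) = 0.79057
R(cooling fan) = exp(−0.000026 × 5000) = 0.87810
Parallel (cache DIMM and cooling fan): 1 − (1 − 0.79057)(1 − 0.87810) = 0.97447
Series (RAID controller and [0.97447]): 0.86936 × 0.97447 = 0.847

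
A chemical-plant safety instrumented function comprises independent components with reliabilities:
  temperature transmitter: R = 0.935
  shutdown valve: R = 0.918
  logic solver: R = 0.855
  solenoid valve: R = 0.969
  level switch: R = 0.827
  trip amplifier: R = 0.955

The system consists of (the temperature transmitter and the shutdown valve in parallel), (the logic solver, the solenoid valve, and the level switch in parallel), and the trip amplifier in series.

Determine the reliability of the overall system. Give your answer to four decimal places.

Parallel (temperature transmitter and shutdown valve): 1 − (1 − 0.935000)(1 − 0.918000) = 0.994670
Parallel (logic solver, solenoid valve, and level switch): 1 − (1 − 0.855000)(1 − 0.969000)(1 − 0.827000) = 0.999222
Series ([0.994670], [0.999222], and trip amplifier): 0.994670 × 0.999222 × 0.955000 = 0.9492

0.9492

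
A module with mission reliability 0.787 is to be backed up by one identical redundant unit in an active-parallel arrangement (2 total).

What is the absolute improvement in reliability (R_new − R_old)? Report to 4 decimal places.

R_before = 0.787
R_after = 1 − (1 − 0.787)^2 = 0.9546
ΔR = 0.9546 − 0.787 = 0.1676

0.1676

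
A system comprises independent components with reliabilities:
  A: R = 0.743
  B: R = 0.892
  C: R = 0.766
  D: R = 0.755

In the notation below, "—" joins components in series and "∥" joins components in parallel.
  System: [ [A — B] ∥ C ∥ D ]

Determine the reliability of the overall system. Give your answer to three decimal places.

0.981

Series (A and B): 0.74300 × 0.89200 = 0.66276
Parallel ([0.66276], C, and D): 1 − (1 − 0.66276)(1 − 0.76600)(1 − 0.75500) = 0.981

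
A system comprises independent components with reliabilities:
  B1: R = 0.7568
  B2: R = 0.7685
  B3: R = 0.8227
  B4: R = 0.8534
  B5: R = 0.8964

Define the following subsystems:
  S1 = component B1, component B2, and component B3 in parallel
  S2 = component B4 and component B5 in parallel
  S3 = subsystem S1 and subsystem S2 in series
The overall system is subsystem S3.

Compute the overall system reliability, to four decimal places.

0.9750

Parallel (B1, B2, and B3): 1 − (1 − 0.756800)(1 − 0.768500)(1 − 0.822700) = 0.990018
Parallel (B4 and B5): 1 − (1 − 0.853400)(1 − 0.896400) = 0.984812
Series ([0.990018] and [0.984812]): 0.990018 × 0.984812 = 0.9750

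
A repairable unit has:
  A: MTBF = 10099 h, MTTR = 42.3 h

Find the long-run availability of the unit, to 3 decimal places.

A(A) = MTBF/(MTBF+MTTR) = 10099/(10099+42.3) = 0.996

0.996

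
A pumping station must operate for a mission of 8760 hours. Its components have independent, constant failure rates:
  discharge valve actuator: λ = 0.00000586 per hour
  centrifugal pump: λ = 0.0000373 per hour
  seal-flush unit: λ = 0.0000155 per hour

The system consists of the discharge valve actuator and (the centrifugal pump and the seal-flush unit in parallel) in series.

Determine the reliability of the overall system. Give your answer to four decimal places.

R(discharge valve actuator) = exp(−0.00000586 × 8760) = 0.949962
R(centrifugal pump) = exp(−0.0000373 × 8760) = 0.721265
R(seal-flush unit) = exp(−0.0000155 × 8760) = 0.873035
Parallel (centrifugal pump and seal-flush unit): 1 − (1 − 0.721265)(1 − 0.873035) = 0.964610
Series (discharge valve actuator and [0.964610]): 0.949962 × 0.964610 = 0.9163

0.9163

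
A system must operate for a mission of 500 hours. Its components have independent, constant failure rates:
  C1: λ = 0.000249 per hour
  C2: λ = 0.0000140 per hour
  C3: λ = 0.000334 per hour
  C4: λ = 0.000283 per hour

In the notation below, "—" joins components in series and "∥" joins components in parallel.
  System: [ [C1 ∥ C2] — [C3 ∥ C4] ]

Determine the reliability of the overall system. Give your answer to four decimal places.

R(C1) = exp(−0.000249 × 500) = 0.882938
R(C2) = exp(−0.0000140 × 500) = 0.993024
R(C3) = exp(−0.000334 × 500) = 0.846200
R(C4) = exp(−0.000283 × 500) = 0.868055
Parallel (C1 and C2): 1 − (1 − 0.882938)(1 − 0.993024) = 0.999183
Parallel (C3 and C4): 1 − (1 − 0.846200)(1 − 0.868055) = 0.979707
Series ([0.999183] and [0.979707]): 0.999183 × 0.979707 = 0.9789

0.9789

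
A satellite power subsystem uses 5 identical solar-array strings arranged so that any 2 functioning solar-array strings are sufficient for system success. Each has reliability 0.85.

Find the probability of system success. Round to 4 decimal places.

R = Σ_{i=2}^{5} C(5,i) p^i (1−p)^{5−i} with p = 0.85
C(5,2)·0.85^2·0.15^3 = 0.024384
C(5,3)·0.85^3·0.15^2 = 0.138178
C(5,4)·0.85^4·0.15^1 = 0.391505
C(5,5)·0.85^5·0.15^0 = 0.443705
Sum = 0.9978

0.9978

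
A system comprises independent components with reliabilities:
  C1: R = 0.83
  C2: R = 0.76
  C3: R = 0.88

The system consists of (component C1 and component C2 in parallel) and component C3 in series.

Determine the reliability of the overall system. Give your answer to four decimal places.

0.8441

Parallel (C1 and C2): 1 − (1 − 0.830000)(1 − 0.760000) = 0.959200
Series ([0.959200] and C3): 0.959200 × 0.880000 = 0.8441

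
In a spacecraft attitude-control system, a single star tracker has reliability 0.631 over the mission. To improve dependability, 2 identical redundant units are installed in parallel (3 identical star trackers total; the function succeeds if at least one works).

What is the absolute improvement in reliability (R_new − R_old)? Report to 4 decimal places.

R_before = 0.631
R_after = 1 − (1 − 0.631)^3 = 0.9498
ΔR = 0.9498 − 0.631 = 0.3188

0.3188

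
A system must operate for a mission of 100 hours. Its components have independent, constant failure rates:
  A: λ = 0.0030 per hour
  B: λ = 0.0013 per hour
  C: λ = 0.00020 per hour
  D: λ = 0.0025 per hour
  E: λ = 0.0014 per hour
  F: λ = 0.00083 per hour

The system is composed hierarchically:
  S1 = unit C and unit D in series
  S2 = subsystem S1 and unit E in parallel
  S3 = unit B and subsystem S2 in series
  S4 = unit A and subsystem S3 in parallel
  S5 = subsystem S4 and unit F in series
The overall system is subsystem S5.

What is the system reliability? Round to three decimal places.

0.885

R(A) = exp(−0.0030 × 100) = 0.74082
R(B) = exp(−0.0013 × 100) = 0.87810
R(C) = exp(−0.00020 × 100) = 0.98020
R(D) = exp(−0.0025 × 100) = 0.77880
R(E) = exp(−0.0014 × 100) = 0.86936
R(F) = exp(−0.00083 × 100) = 0.92035
Series (C and D): 0.98020 × 0.77880 = 0.76338
Parallel ([0.76338] and E): 1 − (1 − 0.76338)(1 − 0.86936) = 0.96909
Series (B and [0.96909]): 0.87810 × 0.96909 = 0.85096
Parallel (A and [0.85096]): 1 − (1 − 0.74082)(1 − 0.85096) = 0.96137
Series ([0.96137] and F): 0.96137 × 0.92035 = 0.885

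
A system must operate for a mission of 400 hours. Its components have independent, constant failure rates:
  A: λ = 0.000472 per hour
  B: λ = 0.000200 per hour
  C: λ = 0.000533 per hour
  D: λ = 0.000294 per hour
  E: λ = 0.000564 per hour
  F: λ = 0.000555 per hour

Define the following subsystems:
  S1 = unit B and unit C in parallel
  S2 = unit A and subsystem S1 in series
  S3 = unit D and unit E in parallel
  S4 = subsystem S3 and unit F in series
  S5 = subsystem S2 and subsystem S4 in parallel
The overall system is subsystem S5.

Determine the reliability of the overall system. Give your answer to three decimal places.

0.960

R(A) = exp(−0.000472 × 400) = 0.82795
R(B) = exp(−0.000200 × 400) = 0.92312
R(C) = exp(−0.000533 × 400) = 0.80799
R(D) = exp(−0.000294 × 400) = 0.88905
R(E) = exp(−0.000564 × 400) = 0.79804
R(F) = exp(−0.000555 × 400) = 0.80092
Parallel (B and C): 1 − (1 − 0.92312)(1 − 0.80799) = 0.98524
Series (A and [0.98524]): 0.82795 × 0.98524 = 0.81573
Parallel (D and E): 1 − (1 − 0.88905)(1 − 0.79804) = 0.97759
Series ([0.97759] and F): 0.97759 × 0.80092 = 0.78297
Parallel ([0.81573] and [0.78297]): 1 − (1 − 0.81573)(1 − 0.78297) = 0.960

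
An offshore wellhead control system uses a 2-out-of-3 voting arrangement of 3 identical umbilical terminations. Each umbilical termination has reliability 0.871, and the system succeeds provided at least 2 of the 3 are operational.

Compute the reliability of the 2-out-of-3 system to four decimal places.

0.9544

R = Σ_{i=2}^{3} C(3,i) p^i (1−p)^{3−i} with p = 0.871
C(3,2)·0.871^2·0.129^1 = 0.293594
C(3,3)·0.871^3·0.129^0 = 0.660776
Sum = 0.9544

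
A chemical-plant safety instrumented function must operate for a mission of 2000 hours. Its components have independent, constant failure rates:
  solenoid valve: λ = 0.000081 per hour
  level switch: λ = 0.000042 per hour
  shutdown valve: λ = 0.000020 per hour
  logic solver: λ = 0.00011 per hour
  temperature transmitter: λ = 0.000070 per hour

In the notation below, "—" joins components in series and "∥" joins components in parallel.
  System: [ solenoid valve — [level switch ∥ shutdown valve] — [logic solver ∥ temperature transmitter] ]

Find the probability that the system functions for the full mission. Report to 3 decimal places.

0.826

R(solenoid valve) = exp(−0.000081 × 2000) = 0.85044
R(level switch) = exp(−0.000042 × 2000) = 0.91943
R(shutdown valve) = exp(−0.000020 × 2000) = 0.96079
R(logic solver) = exp(−0.00011 × 2000) = 0.80252
R(temperature transmitter) = exp(−0.000070 × 2000) = 0.86936
Parallel (level switch and shutdown valve): 1 − (1 − 0.91943)(1 − 0.96079) = 0.99684
Parallel (logic solver and temperature transmitter): 1 − (1 − 0.80252)(1 − 0.86936) = 0.97420
Series (solenoid valve, [0.99684], and [0.97420]): 0.85044 × 0.99684 × 0.97420 = 0.826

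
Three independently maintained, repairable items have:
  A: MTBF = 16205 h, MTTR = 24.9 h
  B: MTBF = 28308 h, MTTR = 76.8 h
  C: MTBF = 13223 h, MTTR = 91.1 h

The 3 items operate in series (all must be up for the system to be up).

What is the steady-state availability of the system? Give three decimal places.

0.989

A(A) = MTBF/(MTBF+MTTR) = 16205/(16205+24.9) = 0.998466
A(B) = MTBF/(MTBF+MTTR) = 28308/(28308+76.8) = 0.997294
A(C) = MTBF/(MTBF+MTTR) = 13223/(13223+91.1) = 0.993158
Series availability: 0.998466 × 0.997294 × 0.993158 = 0.989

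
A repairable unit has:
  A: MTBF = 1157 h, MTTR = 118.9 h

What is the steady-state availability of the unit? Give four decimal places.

A(A) = MTBF/(MTBF+MTTR) = 1157/(1157+118.9) = 0.9068

0.9068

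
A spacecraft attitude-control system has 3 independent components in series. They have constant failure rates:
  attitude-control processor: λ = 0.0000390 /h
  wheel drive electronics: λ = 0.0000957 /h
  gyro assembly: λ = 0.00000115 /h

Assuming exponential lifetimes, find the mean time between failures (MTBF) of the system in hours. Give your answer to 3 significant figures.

7360

Series of exponential components: λ_sys = Σ λ_i
λ_sys = 0.0000390 + 0.0000957 + 0.00000115 = 1.3585e-04 /h
MTBF = 1 / λ_sys = 7360 h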